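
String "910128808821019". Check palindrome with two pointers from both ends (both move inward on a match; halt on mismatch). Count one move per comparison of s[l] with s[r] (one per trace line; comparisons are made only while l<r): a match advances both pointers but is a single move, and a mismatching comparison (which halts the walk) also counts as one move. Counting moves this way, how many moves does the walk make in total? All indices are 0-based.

7 moves

[0,14] '9'=='9' → l++,r--
[1,13] '1'=='1' → l++,r--
[2,12] '0'=='0' → l++,r--
[3,11] '1'=='1' → l++,r--
[4,10] '2'=='2' → l++,r--
[5,9] '8'=='8' → l++,r--
[6,8] '8'=='8' → l++,r--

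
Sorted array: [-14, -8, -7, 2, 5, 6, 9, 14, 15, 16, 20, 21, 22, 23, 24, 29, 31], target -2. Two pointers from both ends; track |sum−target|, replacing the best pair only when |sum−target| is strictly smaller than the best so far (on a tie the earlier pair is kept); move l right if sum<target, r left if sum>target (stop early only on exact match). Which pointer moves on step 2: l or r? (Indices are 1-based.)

l=1 r=17: -14+31=17 d=19 *, r--
l=1 r=16: -14+29=15 d=17 *, r--

r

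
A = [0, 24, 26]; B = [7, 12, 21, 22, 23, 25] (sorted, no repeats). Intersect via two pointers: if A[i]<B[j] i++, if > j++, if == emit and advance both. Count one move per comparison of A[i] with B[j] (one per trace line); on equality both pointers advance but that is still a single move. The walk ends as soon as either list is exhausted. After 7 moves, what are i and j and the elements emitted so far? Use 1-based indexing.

i=3, j=6, emitted=[]

[i=1,j=1] 0<7 → i++
[i=2,j=1] 24>7 → j++
[i=2,j=2] 24>12 → j++
[i=2,j=3] 24>21 → j++
[i=2,j=4] 24>22 → j++
[i=2,j=5] 24>23 → j++
[i=2,j=6] 24<25 → i++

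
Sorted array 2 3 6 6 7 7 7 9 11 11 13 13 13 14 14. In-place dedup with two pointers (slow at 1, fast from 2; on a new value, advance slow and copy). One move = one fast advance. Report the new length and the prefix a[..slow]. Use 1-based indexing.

slow=1 fast=2: a[fast]=3≠a[slow]=2 write a[2]=3, slow++,fast++
slow=2 fast=3: a[fast]=6≠a[slow]=3 write a[3]=6, slow++,fast++
slow=3 fast=4: a[fast]=6=a[slow] dup, fast++
slow=3 fast=5: a[fast]=7≠a[slow]=6 write a[4]=7, slow++,fast++
slow=4 fast=6: a[fast]=7=a[slow] dup, fast++
slow=4 fast=7: a[fast]=7=a[slow] dup, fast++
slow=4 fast=8: a[fast]=9≠a[slow]=7 write a[5]=9, slow++,fast++
slow=5 fast=9: a[fast]=11≠a[slow]=9 write a[6]=11, slow++,fast++
slow=6 fast=10: a[fast]=11=a[slow] dup, fast++
slow=6 fast=11: a[fast]=13≠a[slow]=11 write a[7]=13, slow++,fast++
slow=7 fast=12: a[fast]=13=a[slow] dup, fast++
slow=7 fast=13: a[fast]=13=a[slow] dup, fast++
slow=7 fast=14: a[fast]=14≠a[slow]=13 write a[8]=14, slow++,fast++
slow=8 fast=15: a[fast]=14=a[slow] dup, fast++

length 8; prefix = [2, 3, 6, 7, 9, 11, 13, 14]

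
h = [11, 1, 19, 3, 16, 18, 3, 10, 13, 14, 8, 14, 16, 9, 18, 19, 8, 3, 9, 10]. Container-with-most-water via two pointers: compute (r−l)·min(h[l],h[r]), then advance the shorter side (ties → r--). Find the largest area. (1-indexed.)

[1,20] min(11,10)*19=190 best=190 * → r--
[1,19] min(11,9)*18=162 best=190 → r--
[1,18] min(11,3)*17=51 best=190 → r--
[1,17] min(11,8)*16=128 best=190 → r--
[1,16] min(11,19)*15=165 best=190 → l++
[2,16] min(1,19)*14=14 best=190 → l++
[3,16] min(19,19)*13=247 best=247 * → r--
[3,15] min(19,18)*12=216 best=247 → r--
[3,14] min(19,9)*11=99 best=247 → r--
[3,13] min(19,16)*10=160 best=247 → r--
[3,12] min(19,14)*9=126 best=247 → r--
[3,11] min(19,8)*8=64 best=247 → r--
[3,10] min(19,14)*7=98 best=247 → r--
[3,9] min(19,13)*6=78 best=247 → r--
[3,8] min(19,10)*5=50 best=247 → r--
[3,7] min(19,3)*4=12 best=247 → r--
[3,6] min(19,18)*3=54 best=247 → r--
[3,5] min(19,16)*2=32 best=247 → r--
[3,4] min(19,3)*1=3 best=247 → r--

max area = 247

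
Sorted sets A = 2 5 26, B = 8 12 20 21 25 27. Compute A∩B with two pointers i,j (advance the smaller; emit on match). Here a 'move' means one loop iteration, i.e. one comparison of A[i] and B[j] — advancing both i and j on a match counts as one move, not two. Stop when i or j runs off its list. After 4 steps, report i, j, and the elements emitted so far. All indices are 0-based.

i=2, j=2, emitted=[]

[i=0,j=0] 2<8 → i++
[i=1,j=0] 5<8 → i++
[i=2,j=0] 26>8 → j++
[i=2,j=1] 26>12 → j++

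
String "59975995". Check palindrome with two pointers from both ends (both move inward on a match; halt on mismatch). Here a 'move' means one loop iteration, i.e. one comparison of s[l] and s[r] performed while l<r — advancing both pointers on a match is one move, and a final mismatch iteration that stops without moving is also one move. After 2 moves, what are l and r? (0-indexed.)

l=0 r=7: '5'=='5', l++,r--
l=1 r=6: '9'=='9', l++,r--

l=2, r=5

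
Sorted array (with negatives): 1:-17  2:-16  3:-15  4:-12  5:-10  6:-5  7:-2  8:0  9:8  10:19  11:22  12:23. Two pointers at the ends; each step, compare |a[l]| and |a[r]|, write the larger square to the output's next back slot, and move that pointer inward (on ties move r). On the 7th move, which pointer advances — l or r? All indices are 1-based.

l

[1,12] |-17|<=|23| out[12]=529 → r--
[1,11] |-17|<=|22| out[11]=484 → r--
[1,10] |-17|<=|19| out[10]=361 → r--
[1,9] |-17|>|8| out[9]=289 → l++
[2,9] |-16|>|8| out[8]=256 → l++
[3,9] |-15|>|8| out[7]=225 → l++
[4,9] |-12|>|8| out[6]=144 → l++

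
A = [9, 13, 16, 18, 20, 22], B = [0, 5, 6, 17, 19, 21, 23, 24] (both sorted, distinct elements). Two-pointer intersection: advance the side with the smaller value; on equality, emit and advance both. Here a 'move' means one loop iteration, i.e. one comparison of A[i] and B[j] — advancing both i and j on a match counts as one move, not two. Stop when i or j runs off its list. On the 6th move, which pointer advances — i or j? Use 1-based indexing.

[i=1,j=1] 9>0 → j++
[i=1,j=2] 9>5 → j++
[i=1,j=3] 9>6 → j++
[i=1,j=4] 9<17 → i++
[i=2,j=4] 13<17 → i++
[i=3,j=4] 16<17 → i++

i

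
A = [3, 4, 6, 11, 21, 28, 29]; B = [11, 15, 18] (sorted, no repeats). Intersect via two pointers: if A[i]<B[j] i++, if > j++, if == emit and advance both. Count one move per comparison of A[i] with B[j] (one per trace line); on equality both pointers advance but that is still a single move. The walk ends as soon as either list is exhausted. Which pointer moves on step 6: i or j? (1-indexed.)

j

i=1 j=1: 3<11, i++
i=2 j=1: 4<11, i++
i=3 j=1: 6<11, i++
i=4 j=1: 11==11 emit, i++,j++
i=5 j=2: 21>15, j++
i=5 j=3: 21>18, j++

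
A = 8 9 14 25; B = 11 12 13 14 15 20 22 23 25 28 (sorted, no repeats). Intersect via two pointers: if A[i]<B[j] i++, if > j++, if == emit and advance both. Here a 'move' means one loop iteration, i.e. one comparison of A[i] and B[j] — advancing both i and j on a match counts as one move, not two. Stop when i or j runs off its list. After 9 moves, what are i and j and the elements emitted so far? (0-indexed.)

i=3, j=7, emitted=[14]

i=0 j=0: 8<11, i++
i=1 j=0: 9<11, i++
i=2 j=0: 14>11, j++
i=2 j=1: 14>12, j++
i=2 j=2: 14>13, j++
i=2 j=3: 14==14 emit, i++,j++
i=3 j=4: 25>15, j++
i=3 j=5: 25>20, j++
i=3 j=6: 25>22, j++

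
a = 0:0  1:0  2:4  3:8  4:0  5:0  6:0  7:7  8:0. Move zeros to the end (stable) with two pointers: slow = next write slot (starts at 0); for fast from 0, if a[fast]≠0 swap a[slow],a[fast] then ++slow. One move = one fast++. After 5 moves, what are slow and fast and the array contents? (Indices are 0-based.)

(s=0,f=0) a[fast]=0 → fast++
(s=0,f=1) a[fast]=0 → fast++
(s=0,f=2) a[fast]=4≠0 swap→a[0]=4 → slow++,fast++
(s=1,f=3) a[fast]=8≠0 swap→a[1]=8 → slow++,fast++
(s=2,f=4) a[fast]=0 → fast++

slow=2, fast=5, a=[4, 8, 0, 0, 0, 0, 0, 7, 0]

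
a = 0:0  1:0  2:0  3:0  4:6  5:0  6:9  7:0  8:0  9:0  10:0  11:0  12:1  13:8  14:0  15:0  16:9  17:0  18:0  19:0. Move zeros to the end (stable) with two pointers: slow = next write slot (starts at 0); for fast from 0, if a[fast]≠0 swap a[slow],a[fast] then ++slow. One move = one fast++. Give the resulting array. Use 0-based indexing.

slow=0 fast=0: a[fast]=0, fast++
slow=0 fast=1: a[fast]=0, fast++
slow=0 fast=2: a[fast]=0, fast++
slow=0 fast=3: a[fast]=0, fast++
slow=0 fast=4: a[fast]=6≠0 swap→a[0]=6, slow++,fast++
slow=1 fast=5: a[fast]=0, fast++
slow=1 fast=6: a[fast]=9≠0 swap→a[1]=9, slow++,fast++
slow=2 fast=7: a[fast]=0, fast++
slow=2 fast=8: a[fast]=0, fast++
slow=2 fast=9: a[fast]=0, fast++
slow=2 fast=10: a[fast]=0, fast++
slow=2 fast=11: a[fast]=0, fast++
slow=2 fast=12: a[fast]=1≠0 swap→a[2]=1, slow++,fast++
slow=3 fast=13: a[fast]=8≠0 swap→a[3]=8, slow++,fast++
slow=4 fast=14: a[fast]=0, fast++
slow=4 fast=15: a[fast]=0, fast++
slow=4 fast=16: a[fast]=9≠0 swap→a[4]=9, slow++,fast++
slow=5 fast=17: a[fast]=0, fast++
slow=5 fast=18: a[fast]=0, fast++
slow=5 fast=19: a[fast]=0, fast++

[6, 9, 1, 8, 9, 0, 0, 0, 0, 0, 0, 0, 0, 0, 0, 0, 0, 0, 0, 0]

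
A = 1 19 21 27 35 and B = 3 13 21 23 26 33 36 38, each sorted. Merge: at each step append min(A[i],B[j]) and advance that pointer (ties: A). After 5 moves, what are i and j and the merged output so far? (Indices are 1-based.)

[i=1,j=1] A[i]=1<=B[j]=3 take 1 → i++
[i=2,j=1] A[i]=19>B[j]=3 take 3 → j++
[i=2,j=2] A[i]=19>B[j]=13 take 13 → j++
[i=2,j=3] A[i]=19<=B[j]=21 take 19 → i++
[i=3,j=3] A[i]=21<=B[j]=21 take 21 → i++

i=4, j=3, merged so far=[1, 3, 13, 19, 21]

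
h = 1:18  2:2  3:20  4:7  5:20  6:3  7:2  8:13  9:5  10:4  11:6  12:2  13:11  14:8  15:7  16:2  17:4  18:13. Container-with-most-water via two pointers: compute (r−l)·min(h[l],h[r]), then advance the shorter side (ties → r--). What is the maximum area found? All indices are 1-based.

max area = 221

l=1 r=18: min(18,13)*17=221 best=221 *, r--
l=1 r=17: min(18,4)*16=64 best=221, r--
l=1 r=16: min(18,2)*15=30 best=221, r--
l=1 r=15: min(18,7)*14=98 best=221, r--
l=1 r=14: min(18,8)*13=104 best=221, r--
l=1 r=13: min(18,11)*12=132 best=221, r--
l=1 r=12: min(18,2)*11=22 best=221, r--
l=1 r=11: min(18,6)*10=60 best=221, r--
l=1 r=10: min(18,4)*9=36 best=221, r--
l=1 r=9: min(18,5)*8=40 best=221, r--
l=1 r=8: min(18,13)*7=91 best=221, r--
l=1 r=7: min(18,2)*6=12 best=221, r--
l=1 r=6: min(18,3)*5=15 best=221, r--
l=1 r=5: min(18,20)*4=72 best=221, l++
l=2 r=5: min(2,20)*3=6 best=221, l++
l=3 r=5: min(20,20)*2=40 best=221, r--
l=3 r=4: min(20,7)*1=7 best=221, r--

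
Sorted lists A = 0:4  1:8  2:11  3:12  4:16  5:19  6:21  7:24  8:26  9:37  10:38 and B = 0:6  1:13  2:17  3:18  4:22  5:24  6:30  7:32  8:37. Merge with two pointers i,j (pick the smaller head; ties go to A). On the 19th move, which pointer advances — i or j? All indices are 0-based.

[i=0,j=0] A[i]=4<=B[j]=6 take 4 → i++
[i=1,j=0] A[i]=8>B[j]=6 take 6 → j++
[i=1,j=1] A[i]=8<=B[j]=13 take 8 → i++
[i=2,j=1] A[i]=11<=B[j]=13 take 11 → i++
[i=3,j=1] A[i]=12<=B[j]=13 take 12 → i++
[i=4,j=1] A[i]=16>B[j]=13 take 13 → j++
[i=4,j=2] A[i]=16<=B[j]=17 take 16 → i++
[i=5,j=2] A[i]=19>B[j]=17 take 17 → j++
[i=5,j=3] A[i]=19>B[j]=18 take 18 → j++
[i=5,j=4] A[i]=19<=B[j]=22 take 19 → i++
[i=6,j=4] A[i]=21<=B[j]=22 take 21 → i++
[i=7,j=4] A[i]=24>B[j]=22 take 22 → j++
[i=7,j=5] A[i]=24<=B[j]=24 take 24 → i++
[i=8,j=5] A[i]=26>B[j]=24 take 24 → j++
[i=8,j=6] A[i]=26<=B[j]=30 take 26 → i++
[i=9,j=6] A[i]=37>B[j]=30 take 30 → j++
[i=9,j=7] A[i]=37>B[j]=32 take 32 → j++
[i=9,j=8] A[i]=37<=B[j]=37 take 37 → i++
[i=10,j=8] A[i]=38>B[j]=37 take 37 → j++

j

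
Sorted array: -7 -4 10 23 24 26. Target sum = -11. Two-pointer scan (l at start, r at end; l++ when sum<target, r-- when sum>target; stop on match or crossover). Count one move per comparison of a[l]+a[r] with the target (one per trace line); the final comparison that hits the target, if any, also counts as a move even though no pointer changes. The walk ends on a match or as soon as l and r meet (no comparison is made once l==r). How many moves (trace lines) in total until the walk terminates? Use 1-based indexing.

5 moves

[1,6] -7+26=19 >-11 → r--
[1,5] -7+24=17 >-11 → r--
[1,4] -7+23=16 >-11 → r--
[1,3] -7+10=3 >-11 → r--
[1,2] -7+-4=-11 → found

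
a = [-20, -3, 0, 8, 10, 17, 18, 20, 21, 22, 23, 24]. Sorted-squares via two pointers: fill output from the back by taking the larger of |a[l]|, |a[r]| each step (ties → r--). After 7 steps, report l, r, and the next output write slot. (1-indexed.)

l=2, r=6, next write slot=5

[1,12] |-20|<=|24| out[12]=576 → r--
[1,11] |-20|<=|23| out[11]=529 → r--
[1,10] |-20|<=|22| out[10]=484 → r--
[1,9] |-20|<=|21| out[9]=441 → r--
[1,8] |-20|<=|20| out[8]=400 → r--
[1,7] |-20|>|18| out[7]=400 → l++
[2,7] |-3|<=|18| out[6]=324 → r--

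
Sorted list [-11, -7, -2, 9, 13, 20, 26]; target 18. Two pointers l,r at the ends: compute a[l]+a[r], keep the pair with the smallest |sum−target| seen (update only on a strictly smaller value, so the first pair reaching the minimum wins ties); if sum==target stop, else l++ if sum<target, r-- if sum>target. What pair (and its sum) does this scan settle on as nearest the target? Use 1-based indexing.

[1,7] -11+26=15 d=3 * → l++
[2,7] -7+26=19 d=1 * → r--
[2,6] -7+20=13 d=5 → l++
[3,6] -2+20=18 d=0 * → stop

pair (-2, 20) with sum 18 (|Δ|=0)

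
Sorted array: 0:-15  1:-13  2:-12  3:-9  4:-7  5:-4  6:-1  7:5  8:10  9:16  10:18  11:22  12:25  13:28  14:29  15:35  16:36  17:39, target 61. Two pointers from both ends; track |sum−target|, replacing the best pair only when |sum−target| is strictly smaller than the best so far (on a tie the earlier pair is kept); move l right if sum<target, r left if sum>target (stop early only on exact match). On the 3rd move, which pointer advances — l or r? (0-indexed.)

l=0 r=17: -15+39=24 d=37 *, l++
l=1 r=17: -13+39=26 d=35 *, l++
l=2 r=17: -12+39=27 d=34 *, l++

l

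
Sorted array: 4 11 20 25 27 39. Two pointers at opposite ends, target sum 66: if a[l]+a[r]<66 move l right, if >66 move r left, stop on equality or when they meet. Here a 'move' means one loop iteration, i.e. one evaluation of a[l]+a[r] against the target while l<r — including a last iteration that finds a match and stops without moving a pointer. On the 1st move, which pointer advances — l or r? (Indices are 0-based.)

l

[0,5] 4+39=43 <66 → l++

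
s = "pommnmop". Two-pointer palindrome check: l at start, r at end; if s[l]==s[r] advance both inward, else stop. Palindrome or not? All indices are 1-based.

not a palindrome (mismatch at 4,5)

l=1 r=8: 'p'=='p', l++,r--
l=2 r=7: 'o'=='o', l++,r--
l=3 r=6: 'm'=='m', l++,r--
l=4 r=5: 'm'!='n', stop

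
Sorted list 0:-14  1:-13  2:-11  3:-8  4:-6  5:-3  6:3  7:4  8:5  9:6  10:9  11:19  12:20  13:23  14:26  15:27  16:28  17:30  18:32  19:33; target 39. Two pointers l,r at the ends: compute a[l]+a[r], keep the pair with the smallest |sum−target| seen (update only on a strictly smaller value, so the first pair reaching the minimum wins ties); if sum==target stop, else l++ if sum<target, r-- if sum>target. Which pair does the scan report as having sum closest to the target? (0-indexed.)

[0,19] -14+33=19 d=20 * → l++
[1,19] -13+33=20 d=19 * → l++
[2,19] -11+33=22 d=17 * → l++
[3,19] -8+33=25 d=14 * → l++
[4,19] -6+33=27 d=12 * → l++
[5,19] -3+33=30 d=9 * → l++
[6,19] 3+33=36 d=3 * → l++
[7,19] 4+33=37 d=2 * → l++
[8,19] 5+33=38 d=1 * → l++
[9,19] 6+33=39 d=0 * → stop

pair (6, 33) with sum 39 (|Δ|=0)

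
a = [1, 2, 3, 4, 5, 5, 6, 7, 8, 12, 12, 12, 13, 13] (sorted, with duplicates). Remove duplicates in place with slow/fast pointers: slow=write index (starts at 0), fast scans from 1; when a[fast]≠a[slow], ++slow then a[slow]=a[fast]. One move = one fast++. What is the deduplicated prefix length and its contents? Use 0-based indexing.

slow=0 fast=1: a[fast]=2≠a[slow]=1 write a[1]=2, slow++,fast++
slow=1 fast=2: a[fast]=3≠a[slow]=2 write a[2]=3, slow++,fast++
slow=2 fast=3: a[fast]=4≠a[slow]=3 write a[3]=4, slow++,fast++
slow=3 fast=4: a[fast]=5≠a[slow]=4 write a[4]=5, slow++,fast++
slow=4 fast=5: a[fast]=5=a[slow] dup, fast++
slow=4 fast=6: a[fast]=6≠a[slow]=5 write a[5]=6, slow++,fast++
slow=5 fast=7: a[fast]=7≠a[slow]=6 write a[6]=7, slow++,fast++
slow=6 fast=8: a[fast]=8≠a[slow]=7 write a[7]=8, slow++,fast++
slow=7 fast=9: a[fast]=12≠a[slow]=8 write a[8]=12, slow++,fast++
slow=8 fast=10: a[fast]=12=a[slow] dup, fast++
slow=8 fast=11: a[fast]=12=a[slow] dup, fast++
slow=8 fast=12: a[fast]=13≠a[slow]=12 write a[9]=13, slow++,fast++
slow=9 fast=13: a[fast]=13=a[slow] dup, fast++

length 10; prefix = [1, 2, 3, 4, 5, 6, 7, 8, 12, 13]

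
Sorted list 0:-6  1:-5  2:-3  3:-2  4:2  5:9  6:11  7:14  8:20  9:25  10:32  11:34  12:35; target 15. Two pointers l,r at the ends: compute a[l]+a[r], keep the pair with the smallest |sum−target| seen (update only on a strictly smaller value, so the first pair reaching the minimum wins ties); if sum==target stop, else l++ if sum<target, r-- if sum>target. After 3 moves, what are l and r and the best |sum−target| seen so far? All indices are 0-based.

[0,12] -6+35=29 d=14 * → r--
[0,11] -6+34=28 d=13 * → r--
[0,10] -6+32=26 d=11 * → r--

l=0, r=9, best |Δ|=11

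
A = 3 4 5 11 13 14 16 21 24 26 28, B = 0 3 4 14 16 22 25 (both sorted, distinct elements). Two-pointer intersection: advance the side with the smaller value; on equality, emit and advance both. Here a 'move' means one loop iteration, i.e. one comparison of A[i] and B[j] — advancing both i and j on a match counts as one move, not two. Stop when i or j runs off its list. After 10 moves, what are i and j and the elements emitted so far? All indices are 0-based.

i=8, j=6, emitted=[3, 4, 14, 16]

i=0 j=0: 3>0, j++
i=0 j=1: 3==3 emit, i++,j++
i=1 j=2: 4==4 emit, i++,j++
i=2 j=3: 5<14, i++
i=3 j=3: 11<14, i++
i=4 j=3: 13<14, i++
i=5 j=3: 14==14 emit, i++,j++
i=6 j=4: 16==16 emit, i++,j++
i=7 j=5: 21<22, i++
i=8 j=5: 24>22, j++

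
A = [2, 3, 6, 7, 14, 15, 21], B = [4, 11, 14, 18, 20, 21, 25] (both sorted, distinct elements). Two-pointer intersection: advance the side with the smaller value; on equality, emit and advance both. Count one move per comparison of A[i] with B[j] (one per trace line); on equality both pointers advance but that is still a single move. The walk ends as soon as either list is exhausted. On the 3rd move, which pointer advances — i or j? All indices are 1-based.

i=1 j=1: 2<4, i++
i=2 j=1: 3<4, i++
i=3 j=1: 6>4, j++

j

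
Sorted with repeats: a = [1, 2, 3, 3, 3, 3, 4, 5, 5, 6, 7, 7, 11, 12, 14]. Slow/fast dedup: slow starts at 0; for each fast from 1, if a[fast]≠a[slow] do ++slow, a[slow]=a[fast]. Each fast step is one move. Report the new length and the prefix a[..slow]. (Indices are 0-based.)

(s=0,f=1) a[fast]=2≠a[slow]=1 write a[1]=2 → slow++,fast++
(s=1,f=2) a[fast]=3≠a[slow]=2 write a[2]=3 → slow++,fast++
(s=2,f=3) a[fast]=3=a[slow] dup → fast++
(s=2,f=4) a[fast]=3=a[slow] dup → fast++
(s=2,f=5) a[fast]=3=a[slow] dup → fast++
(s=2,f=6) a[fast]=4≠a[slow]=3 write a[3]=4 → slow++,fast++
(s=3,f=7) a[fast]=5≠a[slow]=4 write a[4]=5 → slow++,fast++
(s=4,f=8) a[fast]=5=a[slow] dup → fast++
(s=4,f=9) a[fast]=6≠a[slow]=5 write a[5]=6 → slow++,fast++
(s=5,f=10) a[fast]=7≠a[slow]=6 write a[6]=7 → slow++,fast++
(s=6,f=11) a[fast]=7=a[slow] dup → fast++
(s=6,f=12) a[fast]=11≠a[slow]=7 write a[7]=11 → slow++,fast++
(s=7,f=13) a[fast]=12≠a[slow]=11 write a[8]=12 → slow++,fast++
(s=8,f=14) a[fast]=14≠a[slow]=12 write a[9]=14 → slow++,fast++

length 10; prefix = [1, 2, 3, 4, 5, 6, 7, 11, 12, 14]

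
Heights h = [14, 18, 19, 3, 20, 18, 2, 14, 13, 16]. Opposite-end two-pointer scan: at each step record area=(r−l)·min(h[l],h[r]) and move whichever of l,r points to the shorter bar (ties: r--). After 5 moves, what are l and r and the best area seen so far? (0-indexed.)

l=0 r=9: min(14,16)*9=126 best=126 *, l++
l=1 r=9: min(18,16)*8=128 best=128 *, r--
l=1 r=8: min(18,13)*7=91 best=128, r--
l=1 r=7: min(18,14)*6=84 best=128, r--
l=1 r=6: min(18,2)*5=10 best=128, r--

l=1, r=5, best area=128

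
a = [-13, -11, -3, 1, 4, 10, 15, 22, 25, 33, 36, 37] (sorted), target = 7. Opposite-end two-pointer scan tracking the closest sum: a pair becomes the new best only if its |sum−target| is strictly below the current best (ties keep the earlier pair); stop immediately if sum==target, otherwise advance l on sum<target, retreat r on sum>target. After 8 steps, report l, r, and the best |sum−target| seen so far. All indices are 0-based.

l=2, r=5, best |Δ|=2

[0,11] -13+37=24 d=17 * → r--
[0,10] -13+36=23 d=16 * → r--
[0,9] -13+33=20 d=13 * → r--
[0,8] -13+25=12 d=5 * → r--
[0,7] -13+22=9 d=2 * → r--
[0,6] -13+15=2 d=5 → l++
[1,6] -11+15=4 d=3 → l++
[2,6] -3+15=12 d=5 → r--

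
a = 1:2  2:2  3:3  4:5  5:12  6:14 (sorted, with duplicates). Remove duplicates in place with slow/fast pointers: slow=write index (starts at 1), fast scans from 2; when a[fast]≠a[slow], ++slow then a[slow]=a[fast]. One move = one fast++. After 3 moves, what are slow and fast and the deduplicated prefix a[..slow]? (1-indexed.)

(s=1,f=2) a[fast]=2=a[slow] dup → fast++
(s=1,f=3) a[fast]=3≠a[slow]=2 write a[2]=3 → slow++,fast++
(s=2,f=4) a[fast]=5≠a[slow]=3 write a[3]=5 → slow++,fast++

slow=3, fast=5, prefix=[2, 3, 5]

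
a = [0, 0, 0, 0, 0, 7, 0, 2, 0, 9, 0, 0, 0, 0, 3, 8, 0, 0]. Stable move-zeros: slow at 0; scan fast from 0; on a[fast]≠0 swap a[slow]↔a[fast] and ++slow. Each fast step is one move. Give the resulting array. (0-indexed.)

[7, 2, 9, 3, 8, 0, 0, 0, 0, 0, 0, 0, 0, 0, 0, 0, 0, 0]

slow=0 fast=0: a[fast]=0, fast++
slow=0 fast=1: a[fast]=0, fast++
slow=0 fast=2: a[fast]=0, fast++
slow=0 fast=3: a[fast]=0, fast++
slow=0 fast=4: a[fast]=0, fast++
slow=0 fast=5: a[fast]=7≠0 swap→a[0]=7, slow++,fast++
slow=1 fast=6: a[fast]=0, fast++
slow=1 fast=7: a[fast]=2≠0 swap→a[1]=2, slow++,fast++
slow=2 fast=8: a[fast]=0, fast++
slow=2 fast=9: a[fast]=9≠0 swap→a[2]=9, slow++,fast++
slow=3 fast=10: a[fast]=0, fast++
slow=3 fast=11: a[fast]=0, fast++
slow=3 fast=12: a[fast]=0, fast++
slow=3 fast=13: a[fast]=0, fast++
slow=3 fast=14: a[fast]=3≠0 swap→a[3]=3, slow++,fast++
slow=4 fast=15: a[fast]=8≠0 swap→a[4]=8, slow++,fast++
slow=5 fast=16: a[fast]=0, fast++
slow=5 fast=17: a[fast]=0, fast++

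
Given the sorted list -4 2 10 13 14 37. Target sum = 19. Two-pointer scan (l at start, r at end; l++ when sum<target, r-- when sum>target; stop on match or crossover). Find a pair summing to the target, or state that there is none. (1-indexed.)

l=1 r=6: -4+37=33 >19, r--
l=1 r=5: -4+14=10 <19, l++
l=2 r=5: 2+14=16 <19, l++
l=3 r=5: 10+14=24 >19, r--
l=3 r=4: 10+13=23 >19, r--

no pair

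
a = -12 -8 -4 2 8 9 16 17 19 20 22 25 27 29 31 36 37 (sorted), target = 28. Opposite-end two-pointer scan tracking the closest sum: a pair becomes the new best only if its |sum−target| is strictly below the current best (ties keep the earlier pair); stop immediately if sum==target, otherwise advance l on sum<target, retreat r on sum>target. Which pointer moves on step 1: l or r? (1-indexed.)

[1,17] -12+37=25 d=3 * → l++

l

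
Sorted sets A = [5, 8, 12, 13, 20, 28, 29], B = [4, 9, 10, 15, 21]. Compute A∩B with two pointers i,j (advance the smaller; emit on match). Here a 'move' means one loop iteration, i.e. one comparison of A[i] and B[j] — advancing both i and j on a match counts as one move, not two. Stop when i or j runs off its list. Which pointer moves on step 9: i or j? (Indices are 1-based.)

i

[i=1,j=1] 5>4 → j++
[i=1,j=2] 5<9 → i++
[i=2,j=2] 8<9 → i++
[i=3,j=2] 12>9 → j++
[i=3,j=3] 12>10 → j++
[i=3,j=4] 12<15 → i++
[i=4,j=4] 13<15 → i++
[i=5,j=4] 20>15 → j++
[i=5,j=5] 20<21 → i++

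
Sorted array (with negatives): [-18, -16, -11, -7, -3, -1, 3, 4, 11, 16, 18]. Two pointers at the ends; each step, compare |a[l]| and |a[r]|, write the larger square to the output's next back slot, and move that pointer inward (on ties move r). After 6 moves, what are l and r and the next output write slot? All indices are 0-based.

l=3, r=7, next write slot=4

[0,10] |-18|<=|18| out[10]=324 → r--
[0,9] |-18|>|16| out[9]=324 → l++
[1,9] |-16|<=|16| out[8]=256 → r--
[1,8] |-16|>|11| out[7]=256 → l++
[2,8] |-11|<=|11| out[6]=121 → r--
[2,7] |-11|>|4| out[5]=121 → l++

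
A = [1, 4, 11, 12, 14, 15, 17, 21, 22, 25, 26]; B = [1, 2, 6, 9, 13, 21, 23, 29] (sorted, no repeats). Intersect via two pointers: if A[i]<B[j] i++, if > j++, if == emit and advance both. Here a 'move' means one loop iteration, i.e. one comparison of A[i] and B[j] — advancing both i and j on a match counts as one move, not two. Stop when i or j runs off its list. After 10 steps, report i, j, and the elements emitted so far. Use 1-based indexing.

i=7, j=6, emitted=[1]

i=1 j=1: 1==1 emit, i++,j++
i=2 j=2: 4>2, j++
i=2 j=3: 4<6, i++
i=3 j=3: 11>6, j++
i=3 j=4: 11>9, j++
i=3 j=5: 11<13, i++
i=4 j=5: 12<13, i++
i=5 j=5: 14>13, j++
i=5 j=6: 14<21, i++
i=6 j=6: 15<21, i++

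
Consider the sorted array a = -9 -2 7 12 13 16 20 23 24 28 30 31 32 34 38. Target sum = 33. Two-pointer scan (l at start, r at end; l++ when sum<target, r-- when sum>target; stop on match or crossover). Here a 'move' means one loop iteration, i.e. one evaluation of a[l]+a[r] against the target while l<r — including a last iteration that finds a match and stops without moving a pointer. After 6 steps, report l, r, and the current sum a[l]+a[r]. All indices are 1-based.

l=1 r=15: -9+38=29 <33, l++
l=2 r=15: -2+38=36 >33, r--
l=2 r=14: -2+34=32 <33, l++
l=3 r=14: 7+34=41 >33, r--
l=3 r=13: 7+32=39 >33, r--
l=3 r=12: 7+31=38 >33, r--

l=3, r=11, sum=37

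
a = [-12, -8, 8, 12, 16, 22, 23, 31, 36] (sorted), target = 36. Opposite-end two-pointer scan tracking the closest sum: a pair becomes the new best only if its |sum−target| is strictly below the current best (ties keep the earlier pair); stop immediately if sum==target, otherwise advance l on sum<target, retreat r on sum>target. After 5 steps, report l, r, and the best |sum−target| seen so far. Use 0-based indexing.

l=3, r=6, best |Δ|=3

[0,8] -12+36=24 d=12 * → l++
[1,8] -8+36=28 d=8 * → l++
[2,8] 8+36=44 d=8 → r--
[2,7] 8+31=39 d=3 * → r--
[2,6] 8+23=31 d=5 → l++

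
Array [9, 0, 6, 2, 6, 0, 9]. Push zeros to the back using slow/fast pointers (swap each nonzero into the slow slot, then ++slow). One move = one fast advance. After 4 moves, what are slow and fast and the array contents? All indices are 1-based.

slow=4, fast=5, a=[9, 6, 2, 0, 6, 0, 9]

slow=1 fast=1: a[fast]=9≠0 swap→a[1]=9, slow++,fast++
slow=2 fast=2: a[fast]=0, fast++
slow=2 fast=3: a[fast]=6≠0 swap→a[2]=6, slow++,fast++
slow=3 fast=4: a[fast]=2≠0 swap→a[3]=2, slow++,fast++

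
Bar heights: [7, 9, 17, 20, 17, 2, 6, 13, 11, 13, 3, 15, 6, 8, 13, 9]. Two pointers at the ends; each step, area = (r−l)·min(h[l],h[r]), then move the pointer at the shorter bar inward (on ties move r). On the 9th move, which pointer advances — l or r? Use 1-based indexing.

[1,16] min(7,9)*15=105 best=105 * → l++
[2,16] min(9,9)*14=126 best=126 * → r--
[2,15] min(9,13)*13=117 best=126 → l++
[3,15] min(17,13)*12=156 best=156 * → r--
[3,14] min(17,8)*11=88 best=156 → r--
[3,13] min(17,6)*10=60 best=156 → r--
[3,12] min(17,15)*9=135 best=156 → r--
[3,11] min(17,3)*8=24 best=156 → r--
[3,10] min(17,13)*7=91 best=156 → r--

r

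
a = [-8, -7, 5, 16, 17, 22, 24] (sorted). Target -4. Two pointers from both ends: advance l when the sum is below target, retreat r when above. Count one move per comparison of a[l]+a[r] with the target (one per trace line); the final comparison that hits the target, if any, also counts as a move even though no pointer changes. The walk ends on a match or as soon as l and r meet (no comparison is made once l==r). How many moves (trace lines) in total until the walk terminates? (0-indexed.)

6 moves

l=0 r=6: -8+24=16 >-4, r--
l=0 r=5: -8+22=14 >-4, r--
l=0 r=4: -8+17=9 >-4, r--
l=0 r=3: -8+16=8 >-4, r--
l=0 r=2: -8+5=-3 >-4, r--
l=0 r=1: -8+-7=-15 <-4, l++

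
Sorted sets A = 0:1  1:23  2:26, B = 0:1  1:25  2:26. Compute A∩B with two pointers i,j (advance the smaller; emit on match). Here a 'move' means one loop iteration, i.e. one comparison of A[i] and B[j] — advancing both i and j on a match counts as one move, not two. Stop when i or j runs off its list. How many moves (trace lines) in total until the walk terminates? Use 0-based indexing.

i=0 j=0: 1==1 emit, i++,j++
i=1 j=1: 23<25, i++
i=2 j=1: 26>25, j++
i=2 j=2: 26==26 emit, i++,j++

4 moves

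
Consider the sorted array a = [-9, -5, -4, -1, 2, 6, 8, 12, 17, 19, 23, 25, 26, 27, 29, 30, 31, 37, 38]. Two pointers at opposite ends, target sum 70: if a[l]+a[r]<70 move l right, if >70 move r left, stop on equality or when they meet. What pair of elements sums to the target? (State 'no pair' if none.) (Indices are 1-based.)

[1,19] -9+38=29 <70 → l++
[2,19] -5+38=33 <70 → l++
[3,19] -4+38=34 <70 → l++
[4,19] -1+38=37 <70 → l++
[5,19] 2+38=40 <70 → l++
[6,19] 6+38=44 <70 → l++
[7,19] 8+38=46 <70 → l++
[8,19] 12+38=50 <70 → l++
[9,19] 17+38=55 <70 → l++
[10,19] 19+38=57 <70 → l++
[11,19] 23+38=61 <70 → l++
[12,19] 25+38=63 <70 → l++
[13,19] 26+38=64 <70 → l++
[14,19] 27+38=65 <70 → l++
[15,19] 29+38=67 <70 → l++
[16,19] 30+38=68 <70 → l++
[17,19] 31+38=69 <70 → l++
[18,19] 37+38=75 >70 → r--

no pair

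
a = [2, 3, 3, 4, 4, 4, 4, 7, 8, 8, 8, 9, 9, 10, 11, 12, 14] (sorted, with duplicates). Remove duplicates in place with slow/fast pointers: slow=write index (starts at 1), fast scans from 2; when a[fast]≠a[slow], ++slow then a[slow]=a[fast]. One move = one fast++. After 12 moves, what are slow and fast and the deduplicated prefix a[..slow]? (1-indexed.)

slow=6, fast=14, prefix=[2, 3, 4, 7, 8, 9]

slow=1 fast=2: a[fast]=3≠a[slow]=2 write a[2]=3, slow++,fast++
slow=2 fast=3: a[fast]=3=a[slow] dup, fast++
slow=2 fast=4: a[fast]=4≠a[slow]=3 write a[3]=4, slow++,fast++
slow=3 fast=5: a[fast]=4=a[slow] dup, fast++
slow=3 fast=6: a[fast]=4=a[slow] dup, fast++
slow=3 fast=7: a[fast]=4=a[slow] dup, fast++
slow=3 fast=8: a[fast]=7≠a[slow]=4 write a[4]=7, slow++,fast++
slow=4 fast=9: a[fast]=8≠a[slow]=7 write a[5]=8, slow++,fast++
slow=5 fast=10: a[fast]=8=a[slow] dup, fast++
slow=5 fast=11: a[fast]=8=a[slow] dup, fast++
slow=5 fast=12: a[fast]=9≠a[slow]=8 write a[6]=9, slow++,fast++
slow=6 fast=13: a[fast]=9=a[slow] dup, fast++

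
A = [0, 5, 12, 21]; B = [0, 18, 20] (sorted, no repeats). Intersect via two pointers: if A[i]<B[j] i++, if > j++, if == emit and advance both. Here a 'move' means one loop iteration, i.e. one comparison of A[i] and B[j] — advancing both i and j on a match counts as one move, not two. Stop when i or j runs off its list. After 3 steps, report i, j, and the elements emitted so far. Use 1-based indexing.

i=4, j=2, emitted=[0]

i=1 j=1: 0==0 emit, i++,j++
i=2 j=2: 5<18, i++
i=3 j=2: 12<18, i++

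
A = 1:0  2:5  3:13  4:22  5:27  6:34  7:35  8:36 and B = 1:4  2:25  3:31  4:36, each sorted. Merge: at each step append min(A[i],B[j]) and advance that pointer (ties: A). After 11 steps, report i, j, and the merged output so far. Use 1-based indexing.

[i=1,j=1] A[i]=0<=B[j]=4 take 0 → i++
[i=2,j=1] A[i]=5>B[j]=4 take 4 → j++
[i=2,j=2] A[i]=5<=B[j]=25 take 5 → i++
[i=3,j=2] A[i]=13<=B[j]=25 take 13 → i++
[i=4,j=2] A[i]=22<=B[j]=25 take 22 → i++
[i=5,j=2] A[i]=27>B[j]=25 take 25 → j++
[i=5,j=3] A[i]=27<=B[j]=31 take 27 → i++
[i=6,j=3] A[i]=34>B[j]=31 take 31 → j++
[i=6,j=4] A[i]=34<=B[j]=36 take 34 → i++
[i=7,j=4] A[i]=35<=B[j]=36 take 35 → i++
[i=8,j=4] A[i]=36<=B[j]=36 take 36 → i++

i=9, j=4, merged so far=[0, 4, 5, 13, 22, 25, 27, 31, 34, 35, 36]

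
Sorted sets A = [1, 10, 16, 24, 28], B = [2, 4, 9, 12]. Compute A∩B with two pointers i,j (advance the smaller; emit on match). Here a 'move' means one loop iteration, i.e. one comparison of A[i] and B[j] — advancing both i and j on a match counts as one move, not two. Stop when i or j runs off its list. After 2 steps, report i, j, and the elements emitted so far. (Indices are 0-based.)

i=0 j=0: 1<2, i++
i=1 j=0: 10>2, j++

i=1, j=1, emitted=[]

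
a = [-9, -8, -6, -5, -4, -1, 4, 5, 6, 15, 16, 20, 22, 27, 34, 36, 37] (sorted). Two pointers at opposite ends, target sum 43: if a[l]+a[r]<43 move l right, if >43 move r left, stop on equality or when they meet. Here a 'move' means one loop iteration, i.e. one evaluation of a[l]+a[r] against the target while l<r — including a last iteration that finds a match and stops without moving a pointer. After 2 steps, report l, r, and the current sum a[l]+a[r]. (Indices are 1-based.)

l=1 r=17: -9+37=28 <43, l++
l=2 r=17: -8+37=29 <43, l++

l=3, r=17, sum=31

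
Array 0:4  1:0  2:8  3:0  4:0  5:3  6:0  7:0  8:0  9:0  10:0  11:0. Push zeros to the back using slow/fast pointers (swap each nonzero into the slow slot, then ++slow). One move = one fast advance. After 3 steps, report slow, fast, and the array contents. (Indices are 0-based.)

slow=2, fast=3, a=[4, 8, 0, 0, 0, 3, 0, 0, 0, 0, 0, 0]

(s=0,f=0) a[fast]=4≠0 swap→a[0]=4 → slow++,fast++
(s=1,f=1) a[fast]=0 → fast++
(s=1,f=2) a[fast]=8≠0 swap→a[1]=8 → slow++,fast++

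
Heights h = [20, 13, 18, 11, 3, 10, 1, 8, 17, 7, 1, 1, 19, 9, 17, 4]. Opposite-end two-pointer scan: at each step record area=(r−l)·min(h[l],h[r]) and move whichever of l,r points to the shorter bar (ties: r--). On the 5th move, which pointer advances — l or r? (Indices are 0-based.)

r

[0,15] min(20,4)*15=60 best=60 * → r--
[0,14] min(20,17)*14=238 best=238 * → r--
[0,13] min(20,9)*13=117 best=238 → r--
[0,12] min(20,19)*12=228 best=238 → r--
[0,11] min(20,1)*11=11 best=238 → r--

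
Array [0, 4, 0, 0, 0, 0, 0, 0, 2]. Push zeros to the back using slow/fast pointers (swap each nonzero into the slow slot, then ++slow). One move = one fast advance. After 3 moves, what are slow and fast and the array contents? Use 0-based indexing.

slow=1, fast=3, a=[4, 0, 0, 0, 0, 0, 0, 0, 2]

(s=0,f=0) a[fast]=0 → fast++
(s=0,f=1) a[fast]=4≠0 swap→a[0]=4 → slow++,fast++
(s=1,f=2) a[fast]=0 → fast++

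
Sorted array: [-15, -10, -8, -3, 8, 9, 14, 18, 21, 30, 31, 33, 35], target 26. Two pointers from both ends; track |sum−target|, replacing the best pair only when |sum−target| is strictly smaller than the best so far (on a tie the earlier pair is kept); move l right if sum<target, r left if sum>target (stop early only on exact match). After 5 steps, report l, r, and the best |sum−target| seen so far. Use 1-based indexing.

l=1 r=13: -15+35=20 d=6 *, l++
l=2 r=13: -10+35=25 d=1 *, l++
l=3 r=13: -8+35=27 d=1, r--
l=3 r=12: -8+33=25 d=1, l++
l=4 r=12: -3+33=30 d=4, r--

l=4, r=11, best |Δ|=1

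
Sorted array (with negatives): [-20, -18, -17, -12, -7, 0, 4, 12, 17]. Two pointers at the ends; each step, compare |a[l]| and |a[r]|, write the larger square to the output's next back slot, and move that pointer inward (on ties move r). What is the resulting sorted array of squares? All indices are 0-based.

[0, 16, 49, 144, 144, 289, 289, 324, 400]

[0,8] |-20|>|17| out[8]=400 → l++
[1,8] |-18|>|17| out[7]=324 → l++
[2,8] |-17|<=|17| out[6]=289 → r--
[2,7] |-17|>|12| out[5]=289 → l++
[3,7] |-12|<=|12| out[4]=144 → r--
[3,6] |-12|>|4| out[3]=144 → l++
[4,6] |-7|>|4| out[2]=49 → l++
[5,6] |0|<=|4| out[1]=16 → r--
[5,5] |0|<=|0| out[0]=0 → r--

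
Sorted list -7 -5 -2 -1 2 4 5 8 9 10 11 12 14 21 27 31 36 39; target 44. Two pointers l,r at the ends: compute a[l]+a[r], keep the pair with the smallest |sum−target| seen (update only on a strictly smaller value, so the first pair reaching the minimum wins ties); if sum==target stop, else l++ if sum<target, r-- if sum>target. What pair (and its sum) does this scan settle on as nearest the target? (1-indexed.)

[1,18] -7+39=32 d=12 * → l++
[2,18] -5+39=34 d=10 * → l++
[3,18] -2+39=37 d=7 * → l++
[4,18] -1+39=38 d=6 * → l++
[5,18] 2+39=41 d=3 * → l++
[6,18] 4+39=43 d=1 * → l++
[7,18] 5+39=44 d=0 * → stop

pair (5, 39) with sum 44 (|Δ|=0)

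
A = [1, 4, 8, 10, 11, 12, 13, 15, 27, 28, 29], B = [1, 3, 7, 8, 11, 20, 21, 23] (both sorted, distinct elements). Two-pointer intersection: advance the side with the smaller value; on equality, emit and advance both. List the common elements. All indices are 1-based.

i=1 j=1: 1==1 emit, i++,j++
i=2 j=2: 4>3, j++
i=2 j=3: 4<7, i++
i=3 j=3: 8>7, j++
i=3 j=4: 8==8 emit, i++,j++
i=4 j=5: 10<11, i++
i=5 j=5: 11==11 emit, i++,j++
i=6 j=6: 12<20, i++
i=7 j=6: 13<20, i++
i=8 j=6: 15<20, i++
i=9 j=6: 27>20, j++
i=9 j=7: 27>21, j++
i=9 j=8: 27>23, j++

intersection = [1, 8, 11]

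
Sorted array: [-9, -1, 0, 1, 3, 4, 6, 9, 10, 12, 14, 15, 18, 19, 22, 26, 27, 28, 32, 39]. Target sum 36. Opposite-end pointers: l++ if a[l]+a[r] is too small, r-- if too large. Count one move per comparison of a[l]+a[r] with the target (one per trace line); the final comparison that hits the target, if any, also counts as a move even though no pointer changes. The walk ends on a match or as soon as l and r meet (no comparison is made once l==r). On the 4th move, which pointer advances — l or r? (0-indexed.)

l

[0,19] -9+39=30 <36 → l++
[1,19] -1+39=38 >36 → r--
[1,18] -1+32=31 <36 → l++
[2,18] 0+32=32 <36 → l++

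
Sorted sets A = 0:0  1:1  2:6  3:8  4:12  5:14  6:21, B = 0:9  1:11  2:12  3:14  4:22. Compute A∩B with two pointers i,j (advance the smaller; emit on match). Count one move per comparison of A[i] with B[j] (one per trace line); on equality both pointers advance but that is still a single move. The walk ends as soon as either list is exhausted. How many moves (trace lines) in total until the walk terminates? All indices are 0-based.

9 moves

i=0 j=0: 0<9, i++
i=1 j=0: 1<9, i++
i=2 j=0: 6<9, i++
i=3 j=0: 8<9, i++
i=4 j=0: 12>9, j++
i=4 j=1: 12>11, j++
i=4 j=2: 12==12 emit, i++,j++
i=5 j=3: 14==14 emit, i++,j++
i=6 j=4: 21<22, i++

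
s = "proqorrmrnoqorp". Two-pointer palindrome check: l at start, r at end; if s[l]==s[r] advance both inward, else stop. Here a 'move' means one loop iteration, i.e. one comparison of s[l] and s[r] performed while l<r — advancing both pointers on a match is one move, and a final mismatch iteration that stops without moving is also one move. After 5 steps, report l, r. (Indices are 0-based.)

l=5, r=9

[0,14] 'p'=='p' → l++,r--
[1,13] 'r'=='r' → l++,r--
[2,12] 'o'=='o' → l++,r--
[3,11] 'q'=='q' → l++,r--
[4,10] 'o'=='o' → l++,r--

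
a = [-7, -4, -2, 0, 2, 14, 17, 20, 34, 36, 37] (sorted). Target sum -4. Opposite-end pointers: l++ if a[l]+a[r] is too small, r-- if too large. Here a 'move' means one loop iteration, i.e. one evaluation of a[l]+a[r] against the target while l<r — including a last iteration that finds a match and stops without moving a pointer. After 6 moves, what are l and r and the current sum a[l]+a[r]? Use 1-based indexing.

l=1, r=5, sum=-5

[1,11] -7+37=30 >-4 → r--
[1,10] -7+36=29 >-4 → r--
[1,9] -7+34=27 >-4 → r--
[1,8] -7+20=13 >-4 → r--
[1,7] -7+17=10 >-4 → r--
[1,6] -7+14=7 >-4 → r--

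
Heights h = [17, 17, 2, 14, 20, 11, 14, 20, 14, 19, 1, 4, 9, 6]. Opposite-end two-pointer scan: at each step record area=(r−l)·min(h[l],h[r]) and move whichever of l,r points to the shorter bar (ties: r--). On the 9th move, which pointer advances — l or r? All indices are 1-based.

l=1 r=14: min(17,6)*13=78 best=78 *, r--
l=1 r=13: min(17,9)*12=108 best=108 *, r--
l=1 r=12: min(17,4)*11=44 best=108, r--
l=1 r=11: min(17,1)*10=10 best=108, r--
l=1 r=10: min(17,19)*9=153 best=153 *, l++
l=2 r=10: min(17,19)*8=136 best=153, l++
l=3 r=10: min(2,19)*7=14 best=153, l++
l=4 r=10: min(14,19)*6=84 best=153, l++
l=5 r=10: min(20,19)*5=95 best=153, r--

r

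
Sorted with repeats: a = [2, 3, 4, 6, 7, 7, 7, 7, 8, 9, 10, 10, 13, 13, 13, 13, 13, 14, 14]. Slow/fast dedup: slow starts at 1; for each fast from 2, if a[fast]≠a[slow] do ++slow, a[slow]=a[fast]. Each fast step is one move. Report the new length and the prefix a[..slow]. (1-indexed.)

length 10; prefix = [2, 3, 4, 6, 7, 8, 9, 10, 13, 14]

slow=1 fast=2: a[fast]=3≠a[slow]=2 write a[2]=3, slow++,fast++
slow=2 fast=3: a[fast]=4≠a[slow]=3 write a[3]=4, slow++,fast++
slow=3 fast=4: a[fast]=6≠a[slow]=4 write a[4]=6, slow++,fast++
slow=4 fast=5: a[fast]=7≠a[slow]=6 write a[5]=7, slow++,fast++
slow=5 fast=6: a[fast]=7=a[slow] dup, fast++
slow=5 fast=7: a[fast]=7=a[slow] dup, fast++
slow=5 fast=8: a[fast]=7=a[slow] dup, fast++
slow=5 fast=9: a[fast]=8≠a[slow]=7 write a[6]=8, slow++,fast++
slow=6 fast=10: a[fast]=9≠a[slow]=8 write a[7]=9, slow++,fast++
slow=7 fast=11: a[fast]=10≠a[slow]=9 write a[8]=10, slow++,fast++
slow=8 fast=12: a[fast]=10=a[slow] dup, fast++
slow=8 fast=13: a[fast]=13≠a[slow]=10 write a[9]=13, slow++,fast++
slow=9 fast=14: a[fast]=13=a[slow] dup, fast++
slow=9 fast=15: a[fast]=13=a[slow] dup, fast++
slow=9 fast=16: a[fast]=13=a[slow] dup, fast++
slow=9 fast=17: a[fast]=13=a[slow] dup, fast++
slow=9 fast=18: a[fast]=14≠a[slow]=13 write a[10]=14, slow++,fast++
slow=10 fast=19: a[fast]=14=a[slow] dup, fast++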